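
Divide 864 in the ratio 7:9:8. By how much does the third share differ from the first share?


Total parts = 7 + 9 + 8 = 24
Value per part = 864 / 24 = 36
Shares: 7*36=252, 9*36=324, 8*36=288
Third share = 288, first share = 252
Difference = |288 - 252| = 36

36


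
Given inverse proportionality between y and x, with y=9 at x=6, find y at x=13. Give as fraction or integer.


Inverse proportion: y = k/x
Find k: k = 6 * 9 = 54
Compute y at x=13: y = 54/13
y = 54/13

54/13


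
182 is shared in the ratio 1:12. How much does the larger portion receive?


Total parts = 1 + 12 = 13
Value per part = 182 / 13 = 14
First share = 1 * 14 = 14
Second share = 12 * 14 = 168
Larger share = 168

168


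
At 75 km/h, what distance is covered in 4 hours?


Using distance = speed * time
Speed = 75 km/h
Time = 4 hours
Distance = 75 * 4
= 300 km

300


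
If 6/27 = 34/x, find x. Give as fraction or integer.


Setting up: 6/27 = 34/x
Cross multiply: 6 * x = 27 * 34
6x = 918
x = 918/6
x = 153

153


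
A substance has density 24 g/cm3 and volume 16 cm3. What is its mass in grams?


Using mass = density * volume
Density = 24 g/cm3
Volume = 16 cm3
Mass = 24 * 16
= 384 g

384


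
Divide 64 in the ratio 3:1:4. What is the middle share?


Ratio = 3:1:4
Total parts = 3 + 1 + 4 = 8
Value per part = 64 / 8 = 8
First share = 3 * 8 = 24
Middle share = 1 * 8 = 8
Third share = 4 * 8 = 32

8


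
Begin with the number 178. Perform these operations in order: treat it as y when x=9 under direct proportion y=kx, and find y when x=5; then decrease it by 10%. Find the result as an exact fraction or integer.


Start with 178.
Step 1: Direct prop: k = (178)/9; new y = k*5 = 178*5/9 = 890/9
Step 2: Decrease by 10%: 890/9 * 90/100 = 89
Final result = 89

89


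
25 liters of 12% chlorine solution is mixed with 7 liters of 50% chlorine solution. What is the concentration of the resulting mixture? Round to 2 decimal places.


Solute in mixture 1 = 12% of 25 L = 25*12/100 = 3 L
Solute in mixture 2 = 50% of 7 L = 7*50/100 = 7/2 L
Total solute = 3 + 7/2 = 13/2 L
Total volume = 25 + 7 = 32 L
Final concentration = 13/2/32 * 100 = 20.31%

20.31


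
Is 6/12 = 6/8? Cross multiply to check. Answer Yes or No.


Cross multiply to check 6/12 = 6/8
Left cross product: 6 * 8 = 48
Right cross product: 12 * 6 = 72
48 != 72
Not equal, so proportions differ => No

No


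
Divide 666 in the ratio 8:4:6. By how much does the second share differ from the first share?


Total parts = 8 + 4 + 6 = 18
Value per part = 666 / 18 = 37
Shares: 8*37=296, 4*37=148, 6*37=222
Second share = 148, first share = 296
Difference = |148 - 296| = 148

148


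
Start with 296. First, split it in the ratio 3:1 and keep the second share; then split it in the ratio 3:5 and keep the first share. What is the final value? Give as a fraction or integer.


Start with 296.
Step 1: Split 3:1, second share = 296 * 1/4 = 74
Step 2: Split 3:5, first share = 74 * 3/8 = 111/4
Final result = 111/4

111/4


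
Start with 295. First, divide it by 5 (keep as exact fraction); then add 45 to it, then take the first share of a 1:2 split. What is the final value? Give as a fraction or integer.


Start with 295.
Step 1: Divide by 5: 295 / 5 = 59
Step 2: Add 45: 59+45=104; split 1:2 first = 104*1/3 = 104/3
Final result = 104/3

104/3


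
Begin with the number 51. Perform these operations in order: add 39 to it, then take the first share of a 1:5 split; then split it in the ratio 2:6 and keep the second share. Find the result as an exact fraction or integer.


Start with 51.
Step 1: Add 39: 51+39=90; split 1:5 first = 90*1/6 = 15
Step 2: Split 2:6, second share = 15 * 6/8 = 45/4
Final result = 45/4

45/4


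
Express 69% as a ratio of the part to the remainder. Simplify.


Part = 69%, Remainder = 31%
Ratio = 69:31
GCD(69, 31) = 1
Simplify: 69:31 = 69:31

69:31


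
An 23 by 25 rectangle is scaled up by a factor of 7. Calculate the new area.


Original dimensions: 23 x 25
Enlargement factor = 7
New width = 23 * 7 = 161
New height = 25 * 7 = 175
New area = 161 * 175 = 28175

28175


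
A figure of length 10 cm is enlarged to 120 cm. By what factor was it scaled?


Original length = 10 cm
Scaled length = 120 cm
Scale factor = 120 / 10
= 12

12


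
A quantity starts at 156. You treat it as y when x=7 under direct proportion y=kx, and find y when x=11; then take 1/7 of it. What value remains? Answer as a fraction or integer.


Start with 156.
Step 1: Direct prop: k = (156)/7; new y = k*11 = 156*11/7 = 1716/7
Step 2: Take 1/7: 1716/7 * 1/7 = 1716/49
Final result = 1716/49

1716/49


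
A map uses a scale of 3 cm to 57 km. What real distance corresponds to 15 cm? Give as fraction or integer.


Map scale: 3 cm = 57 km
Measured distance on map = 15 cm
Set up proportion: 15 * 57 / 3
= 855 / 3
= 285 km

285


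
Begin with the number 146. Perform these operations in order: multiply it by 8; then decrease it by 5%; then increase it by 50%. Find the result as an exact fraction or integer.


Start with 146.
Step 1: Multiply by 8: 146 * 8 = 1168
Step 2: Decrease by 5%: 1168 * 95/100 = 5548/5
Step 3: Increase by 50%: 5548/5 * 150/100 = 8322/5
Final result = 8322/5

8322/5


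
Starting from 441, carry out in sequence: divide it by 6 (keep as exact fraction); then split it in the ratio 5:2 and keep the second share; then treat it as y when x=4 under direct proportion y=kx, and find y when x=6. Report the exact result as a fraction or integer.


Start with 441.
Step 1: Divide by 6: 441 / 6 = 147/2
Step 2: Split 5:2, second share = 147/2 * 2/7 = 21
Step 3: Direct prop: k = (21)/4; new y = k*6 = 21*6/4 = 63/2
Final result = 63/2

63/2


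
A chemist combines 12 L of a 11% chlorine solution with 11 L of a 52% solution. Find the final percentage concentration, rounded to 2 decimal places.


Solute in mixture 1 = 11% of 12 L = 12*11/100 = 33/25 L
Solute in mixture 2 = 52% of 11 L = 11*52/100 = 143/25 L
Total solute = 33/25 + 143/25 = 176/25 L
Total volume = 12 + 11 = 23 L
Final concentration = 176/25/23 * 100 = 30.61%

30.61


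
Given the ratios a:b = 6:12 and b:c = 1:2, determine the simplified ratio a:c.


Given a:b = 6:12 and b:c = 1:2
Make b consistent. Multiply first ratio by 1: a:b = 6:12
Multiply second ratio by 12: b:c = 12:24
Now b = 12 in both, so a:b:c = 6:12:24
Therefore a:c = 6:24
Simplify by GCD: a:c = 1:4

1:4


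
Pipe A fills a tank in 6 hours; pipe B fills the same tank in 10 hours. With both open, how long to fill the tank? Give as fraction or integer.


Rate of A = 1/6 job per hour
Rate of B = 1/10 job per hour
Combined rate = 1/6 + 1/10
Find common denominator: (10 + 6)/(6*10) = 16/60
Combined rate = 4/15 job per hour
Time together = 1 / (4/15) = 15/4 hours

15/4


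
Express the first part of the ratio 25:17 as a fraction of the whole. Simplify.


Total parts = 25 + 17 = 42
First part fraction = 25/42
Simplify: 25/42 = 25/42

25/42


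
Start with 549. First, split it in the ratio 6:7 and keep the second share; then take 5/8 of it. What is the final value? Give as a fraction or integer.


Start with 549.
Step 1: Split 6:7, second share = 549 * 7/13 = 3843/13
Step 2: Take 5/8: 3843/13 * 5/8 = 19215/104
Final result = 19215/104

19215/104


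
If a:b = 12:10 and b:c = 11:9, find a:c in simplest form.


Given a:b = 12:10 and b:c = 11:9
Make b consistent. Multiply first ratio by 11: a:b = 132:110
Multiply second ratio by 10: b:c = 110:90
Now b = 110 in both, so a:b:c = 132:110:90
Therefore a:c = 132:90
Simplify by GCD: a:c = 22:15

22:15


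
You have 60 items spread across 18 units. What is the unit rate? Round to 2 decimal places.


Total items = 60
Number of units = 18
Unit rate = 60 / 18
= 3.33 items per unit

3.33


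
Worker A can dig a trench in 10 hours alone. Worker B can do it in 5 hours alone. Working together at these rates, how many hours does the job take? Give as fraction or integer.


Rate of A = 1/10 job per hour
Rate of B = 1/5 job per hour
Combined rate = 1/10 + 1/5
Find common denominator: (5 + 10)/(10*5) = 15/50
Combined rate = 3/10 job per hour
Time together = 1 / (3/10) = 10/3 hours

10/3


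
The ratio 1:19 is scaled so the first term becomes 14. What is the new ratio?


Original ratio: 1:19
First term target: 14
Scale factor = 14 / 1 = 14
Multiply second term: 19 * 14 = 266
Equivalent ratio = 14:266

14:266


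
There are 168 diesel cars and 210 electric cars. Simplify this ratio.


Find GCD(168, 210)
GCD = 42
Divide both by 42: 168/42 = 4, 210/42 = 5
Simplified ratio = 4:5

4:5


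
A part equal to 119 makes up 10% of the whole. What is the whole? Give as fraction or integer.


Given: 119 is 10% of the whole
Set up: 119 = 10/100 * whole
whole = 119 * 100 / 10
whole = 11900 / 10
whole = 1190

1190


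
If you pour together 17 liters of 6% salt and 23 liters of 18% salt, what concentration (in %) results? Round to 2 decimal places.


Solute in mixture 1 = 6% of 17 L = 17*6/100 = 51/50 L
Solute in mixture 2 = 18% of 23 L = 23*18/100 = 207/50 L
Total solute = 51/50 + 207/50 = 129/25 L
Total volume = 17 + 23 = 40 L
Final concentration = 129/25/40 * 100 = 12.90%

12.90


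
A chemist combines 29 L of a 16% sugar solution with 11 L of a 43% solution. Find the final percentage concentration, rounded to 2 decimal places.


Solute in mixture 1 = 16% of 29 L = 29*16/100 = 116/25 L
Solute in mixture 2 = 43% of 11 L = 11*43/100 = 473/100 L
Total solute = 116/25 + 473/100 = 937/100 L
Total volume = 29 + 11 = 40 L
Final concentration = 937/100/40 * 100 = 23.43%

23.43


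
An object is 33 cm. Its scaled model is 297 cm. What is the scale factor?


Original length = 33 cm
Scaled length = 297 cm
Scale factor = 297 / 33
= 9

9


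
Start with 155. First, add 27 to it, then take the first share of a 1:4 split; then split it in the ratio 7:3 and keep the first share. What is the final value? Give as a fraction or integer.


Start with 155.
Step 1: Add 27: 155+27=182; split 1:4 first = 182*1/5 = 182/5
Step 2: Split 7:3, first share = 182/5 * 7/10 = 637/25
Final result = 637/25

637/25


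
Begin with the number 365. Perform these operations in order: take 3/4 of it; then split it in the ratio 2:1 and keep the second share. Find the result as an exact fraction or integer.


Start with 365.
Step 1: Take 3/4: 365 * 3/4 = 1095/4
Step 2: Split 2:1, second share = 1095/4 * 1/3 = 365/4
Final result = 365/4

365/4


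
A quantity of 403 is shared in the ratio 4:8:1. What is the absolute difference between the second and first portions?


Total parts = 4 + 8 + 1 = 13
Value per part = 403 / 13 = 31
Shares: 4*31=124, 8*31=248, 1*31=31
Second share = 248, first share = 124
Difference = |248 - 124| = 124

124


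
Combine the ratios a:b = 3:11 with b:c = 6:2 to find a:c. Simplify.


Given a:b = 3:11 and b:c = 6:2
Make b consistent. Multiply first ratio by 6: a:b = 18:66
Multiply second ratio by 11: b:c = 66:22
Now b = 66 in both, so a:b:c = 18:66:22
Therefore a:c = 18:22
Simplify by GCD: a:c = 9:11

9:11


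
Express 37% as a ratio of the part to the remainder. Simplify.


Part = 37%, Remainder = 63%
Ratio = 37:63
GCD(37, 63) = 1
Simplify: 37:63 = 37:63

37:63


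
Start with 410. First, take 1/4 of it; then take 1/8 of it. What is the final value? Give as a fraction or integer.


Start with 410.
Step 1: Take 1/4: 410 * 1/4 = 205/2
Step 2: Take 1/8: 205/2 * 1/8 = 205/16
Final result = 205/16

205/16


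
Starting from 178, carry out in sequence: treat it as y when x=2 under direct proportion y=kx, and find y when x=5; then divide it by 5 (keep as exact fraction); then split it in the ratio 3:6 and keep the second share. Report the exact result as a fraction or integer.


Start with 178.
Step 1: Direct prop: k = (178)/2; new y = k*5 = 178*5/2 = 445
Step 2: Divide by 5: 445 / 5 = 89
Step 3: Split 3:6, second share = 89 * 6/9 = 178/3
Final result = 178/3

178/3


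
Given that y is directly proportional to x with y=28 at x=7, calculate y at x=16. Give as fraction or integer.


Direct proportion: y = kx
Find k: k = 28/7 = 4
Compute y at x=16: y = 4 * 16
y = 64

64


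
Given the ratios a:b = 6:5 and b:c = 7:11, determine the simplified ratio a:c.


Given a:b = 6:5 and b:c = 7:11
Make b consistent. Multiply first ratio by 7: a:b = 42:35
Multiply second ratio by 5: b:c = 35:55
Now b = 35 in both, so a:b:c = 42:35:55
Therefore a:c = 42:55
Simplify by GCD: a:c = 42:55

42:55


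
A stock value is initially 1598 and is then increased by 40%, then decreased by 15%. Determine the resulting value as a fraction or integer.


Start: 1598
Step 1: increase by 40% => multiply by 140/100
  1598 * 140/100 = 11186/5
Step 2: decrease by 15% => multiply by 85/100
  11186/5 * 85/100 = 95081/50
Final value = 95081/50

95081/50


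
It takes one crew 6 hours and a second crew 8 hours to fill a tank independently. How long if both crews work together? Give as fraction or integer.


Rate of A = 1/6 job per hour
Rate of B = 1/8 job per hour
Combined rate = 1/6 + 1/8
Find common denominator: (8 + 6)/(6*8) = 14/48
Combined rate = 7/24 job per hour
Time together = 1 / (7/24) = 24/7 hours

24/7


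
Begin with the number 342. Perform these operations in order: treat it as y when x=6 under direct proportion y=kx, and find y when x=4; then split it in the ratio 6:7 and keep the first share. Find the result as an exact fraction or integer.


Start with 342.
Step 1: Direct prop: k = (342)/6; new y = k*4 = 342*4/6 = 228
Step 2: Split 6:7, first share = 228 * 6/13 = 1368/13
Final result = 1368/13

1368/13


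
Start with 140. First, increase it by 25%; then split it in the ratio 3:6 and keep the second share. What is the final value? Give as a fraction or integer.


Start with 140.
Step 1: Increase by 25%: 140 * 125/100 = 175
Step 2: Split 3:6, second share = 175 * 6/9 = 350/3
Final result = 350/3

350/3


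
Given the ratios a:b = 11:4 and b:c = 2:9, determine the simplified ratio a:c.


Given a:b = 11:4 and b:c = 2:9
Make b consistent. Multiply first ratio by 2: a:b = 22:8
Multiply second ratio by 4: b:c = 8:36
Now b = 8 in both, so a:b:c = 22:8:36
Therefore a:c = 22:36
Simplify by GCD: a:c = 11:18

11:18


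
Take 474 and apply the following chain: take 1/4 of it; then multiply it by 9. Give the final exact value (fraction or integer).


Start with 474.
Step 1: Take 1/4: 474 * 1/4 = 237/2
Step 2: Multiply by 9: 237/2 * 9 = 2133/2
Final result = 2133/2

2133/2


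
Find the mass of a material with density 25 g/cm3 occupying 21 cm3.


Using mass = density * volume
Density = 25 g/cm3
Volume = 21 cm3
Mass = 25 * 21
= 525 g

525


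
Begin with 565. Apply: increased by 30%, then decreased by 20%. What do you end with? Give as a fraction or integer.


Start: 565
Step 1: increase by 30% => multiply by 130/100
  565 * 130/100 = 1469/2
Step 2: decrease by 20% => multiply by 80/100
  1469/2 * 80/100 = 2938/5
Final value = 2938/5

2938/5


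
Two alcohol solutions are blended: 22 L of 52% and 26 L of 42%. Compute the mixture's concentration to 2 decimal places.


Solute in mixture 1 = 52% of 22 L = 22*52/100 = 286/25 L
Solute in mixture 2 = 42% of 26 L = 26*42/100 = 273/25 L
Total solute = 286/25 + 273/25 = 559/25 L
Total volume = 22 + 26 = 48 L
Final concentration = 559/25/48 * 100 = 46.58%

46.58


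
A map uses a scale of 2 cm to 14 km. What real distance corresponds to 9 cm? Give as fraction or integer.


Map scale: 2 cm = 14 km
Measured distance on map = 9 cm
Set up proportion: 9 * 14 / 2
= 126 / 2
= 63 km

63


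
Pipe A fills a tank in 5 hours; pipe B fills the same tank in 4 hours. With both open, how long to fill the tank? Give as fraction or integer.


Rate of A = 1/5 job per hour
Rate of B = 1/4 job per hour
Combined rate = 1/5 + 1/4
Find common denominator: (4 + 5)/(5*4) = 9/20
Combined rate = 9/20 job per hour
Time together = 1 / (9/20) = 20/9 hours

20/9


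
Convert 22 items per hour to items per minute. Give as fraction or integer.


Converting from per hour to per minute
Rate = 22 items per hour
Divide by 60: 22/60
= 11/30 items per minute

11/30


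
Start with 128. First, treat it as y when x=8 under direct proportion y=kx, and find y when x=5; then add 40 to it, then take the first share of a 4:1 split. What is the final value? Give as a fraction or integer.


Start with 128.
Step 1: Direct prop: k = (128)/8; new y = k*5 = 128*5/8 = 80
Step 2: Add 40: 80+40=120; split 4:1 first = 120*4/5 = 96
Final result = 96

96


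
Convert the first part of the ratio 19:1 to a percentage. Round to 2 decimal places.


Total parts = 19 + 1 = 20
First part fraction = 19/20
Percentage = (19/20) * 100
= 0.95 * 100
= 95.00%

95.00


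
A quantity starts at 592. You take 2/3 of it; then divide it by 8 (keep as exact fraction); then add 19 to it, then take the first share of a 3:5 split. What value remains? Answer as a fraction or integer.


Start with 592.
Step 1: Take 2/3: 592 * 2/3 = 1184/3
Step 2: Divide by 8: 1184/3 / 8 = 148/3
Step 3: Add 19: 148/3+19=205/3; split 3:5 first = 205/3*3/8 = 205/8
Final result = 205/8

205/8


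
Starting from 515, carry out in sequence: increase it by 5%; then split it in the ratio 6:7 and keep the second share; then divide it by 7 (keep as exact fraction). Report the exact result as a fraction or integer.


Start with 515.
Step 1: Increase by 5%: 515 * 105/100 = 2163/4
Step 2: Split 6:7, second share = 2163/4 * 7/13 = 15141/52
Step 3: Divide by 7: 15141/52 / 7 = 2163/52
Final result = 2163/52

2163/52


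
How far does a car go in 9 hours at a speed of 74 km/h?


Using distance = speed * time
Speed = 74 km/h
Time = 9 hours
Distance = 74 * 9
= 666 km

666


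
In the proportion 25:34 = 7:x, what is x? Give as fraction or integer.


Setting up: 25/34 = 7/x
Cross multiply: 25 * x = 34 * 7
25x = 238
x = 238/25
x = 238/25

238/25


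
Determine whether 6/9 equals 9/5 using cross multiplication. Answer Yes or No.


Cross multiply to check 6/9 = 9/5
Left cross product: 6 * 5 = 30
Right cross product: 9 * 9 = 81
30 != 81
Not equal, so proportions differ => No

No


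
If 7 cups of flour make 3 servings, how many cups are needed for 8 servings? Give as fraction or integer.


Original: 7 cups for 3 servings
Target servings = 8
Scaling factor = 8/3
New amount = 7 * 8/3
= 56/3
= 56/3 cups

56/3


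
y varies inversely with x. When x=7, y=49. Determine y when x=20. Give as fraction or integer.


Inverse proportion: y = k/x
Find k: k = 7 * 49 = 343
Compute y at x=20: y = 343/20
y = 343/20

343/20


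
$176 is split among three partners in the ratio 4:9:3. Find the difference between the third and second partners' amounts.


Total parts = 4 + 9 + 3 = 16
Value per part = 176 / 16 = 11
Shares: 4*11=44, 9*11=99, 3*11=33
Third share = 33, second share = 99
Difference = |33 - 99| = 66

66


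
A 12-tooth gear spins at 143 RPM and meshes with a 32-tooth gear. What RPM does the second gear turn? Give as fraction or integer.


Gear ratio: teeth_A * RPM_A = teeth_B * RPM_B
12 * 143 = 32 * RPM_B
1716 = 32 * RPM_B
RPM_B = 1716 / 32
RPM_B = 429/8

429/8


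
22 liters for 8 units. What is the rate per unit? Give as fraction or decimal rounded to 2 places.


Total liters = 22
Number of units = 8
Unit rate = 22 / 8
= 2.75 liters per unit

2.75


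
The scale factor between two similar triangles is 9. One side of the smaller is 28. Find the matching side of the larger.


Similar triangles have proportional sides
Scale factor = 9
Smaller side = 28
Corresponding larger side = 28 * 9
= 252

252


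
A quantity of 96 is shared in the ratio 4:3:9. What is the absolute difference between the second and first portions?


Total parts = 4 + 3 + 9 = 16
Value per part = 96 / 16 = 6
Shares: 4*6=24, 3*6=18, 9*6=54
Second share = 18, first share = 24
Difference = |18 - 24| = 6

6


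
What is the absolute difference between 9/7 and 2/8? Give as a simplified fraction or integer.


Simplify: 9/7 = 9/7 and 2/8 = 1/4
Find common denominator: LCD = 28
Convert: 36/28 and 7/28
Difference = |36 - 7|/28 = 29/28
Simplified = 29/28

29/28


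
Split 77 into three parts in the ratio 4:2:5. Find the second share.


Ratio = 4:2:5
Total parts = 4 + 2 + 5 = 11
Value per part = 77 / 11 = 7
First share = 4 * 7 = 28
Middle share = 2 * 7 = 14
Third share = 5 * 7 = 35

14


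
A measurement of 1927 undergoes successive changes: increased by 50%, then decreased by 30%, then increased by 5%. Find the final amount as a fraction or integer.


Start: 1927
Step 1: increase by 50% => multiply by 150/100
  1927 * 150/100 = 5781/2
Step 2: decrease by 30% => multiply by 70/100
  5781/2 * 70/100 = 40467/20
Step 3: increase by 5% => multiply by 105/100
  40467/20 * 105/100 = 849807/400
Final value = 849807/400

849807/400


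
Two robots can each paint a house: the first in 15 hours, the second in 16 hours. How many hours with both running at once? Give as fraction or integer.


Rate of A = 1/15 job per hour
Rate of B = 1/16 job per hour
Combined rate = 1/15 + 1/16
Find common denominator: (16 + 15)/(15*16) = 31/240
Combined rate = 31/240 job per hour
Time together = 1 / (31/240) = 240/31 hours

240/31


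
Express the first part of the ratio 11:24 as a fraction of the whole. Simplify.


Total parts = 11 + 24 = 35
First part fraction = 11/35
Simplify: 11/35 = 11/35

11/35


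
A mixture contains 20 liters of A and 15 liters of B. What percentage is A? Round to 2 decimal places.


Volume of A = 20 L
Volume of B = 15 L
Total volume = 20 + 15 = 35 L
Percentage of A = (20/35) * 100
= 57.14%

57.14


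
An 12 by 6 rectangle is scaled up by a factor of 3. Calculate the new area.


Original dimensions: 12 x 6
Enlargement factor = 3
New width = 12 * 3 = 36
New height = 6 * 3 = 18
New area = 36 * 18 = 648

648


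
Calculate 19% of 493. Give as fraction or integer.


Compute 19% of 493
Convert percentage: 19% = 19/100
Multiply: 493 * 19/100
= 9367/100
= 9367/100

9367/100


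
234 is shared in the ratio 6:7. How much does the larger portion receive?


Total parts = 6 + 7 = 13
Value per part = 234 / 13 = 18
First share = 6 * 18 = 108
Second share = 7 * 18 = 126
Larger share = 126

126


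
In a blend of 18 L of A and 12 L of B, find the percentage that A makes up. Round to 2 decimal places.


Volume of A = 18 L
Volume of B = 12 L
Total volume = 18 + 12 = 30 L
Percentage of A = (18/30) * 100
= 60.00%

60.00


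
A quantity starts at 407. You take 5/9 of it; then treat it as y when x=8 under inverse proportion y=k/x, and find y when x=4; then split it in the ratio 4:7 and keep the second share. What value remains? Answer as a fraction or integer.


Start with 407.
Step 1: Take 5/9: 407 * 5/9 = 2035/9
Step 2: Inverse prop: k = (2035/9)*8; new y = k/4 = 2035/9*8/4 = 4070/9
Step 3: Split 4:7, second share = 4070/9 * 7/11 = 2590/9
Final result = 2590/9

2590/9


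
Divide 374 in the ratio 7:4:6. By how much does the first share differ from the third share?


Total parts = 7 + 4 + 6 = 17
Value per part = 374 / 17 = 22
Shares: 7*22=154, 4*22=88, 6*22=132
First share = 154, third share = 132
Difference = |154 - 132| = 22

22


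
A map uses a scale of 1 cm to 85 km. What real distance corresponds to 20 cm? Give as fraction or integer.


Map scale: 1 cm = 85 km
Measured distance on map = 20 cm
Set up proportion: 20 * 85 / 1
= 1700 / 1
= 1700 km

1700


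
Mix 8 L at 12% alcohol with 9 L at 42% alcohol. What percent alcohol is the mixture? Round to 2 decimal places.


Solute in mixture 1 = 12% of 8 L = 8*12/100 = 24/25 L
Solute in mixture 2 = 42% of 9 L = 9*42/100 = 189/50 L
Total solute = 24/25 + 189/50 = 237/50 L
Total volume = 8 + 9 = 17 L
Final concentration = 237/50/17 * 100 = 27.88%

27.88


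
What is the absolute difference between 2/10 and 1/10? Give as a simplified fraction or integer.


Simplify: 2/10 = 1/5 and 1/10 = 1/10
Find common denominator: LCD = 10
Convert: 2/10 and 1/10
Difference = |2 - 1|/10 = 1/10
Simplified = 1/10

1/10


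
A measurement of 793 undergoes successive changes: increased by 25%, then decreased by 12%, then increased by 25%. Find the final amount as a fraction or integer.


Start: 793
Step 1: increase by 25% => multiply by 125/100
  793 * 125/100 = 3965/4
Step 2: decrease by 12% => multiply by 88/100
  3965/4 * 88/100 = 8723/10
Step 3: increase by 25% => multiply by 125/100
  8723/10 * 125/100 = 8723/8
Final value = 8723/8

8723/8


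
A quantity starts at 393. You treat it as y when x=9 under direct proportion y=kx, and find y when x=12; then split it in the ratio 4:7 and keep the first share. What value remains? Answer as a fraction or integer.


Start with 393.
Step 1: Direct prop: k = (393)/9; new y = k*12 = 393*12/9 = 524
Step 2: Split 4:7, first share = 524 * 4/11 = 2096/11
Final result = 2096/11

2096/11


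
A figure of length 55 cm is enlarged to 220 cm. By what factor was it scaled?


Original length = 55 cm
Scaled length = 220 cm
Scale factor = 220 / 55
= 4

4


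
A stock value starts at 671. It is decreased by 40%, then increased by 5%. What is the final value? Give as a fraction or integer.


Start: 671
Step 1: decrease by 40% => multiply by 60/100
  671 * 60/100 = 2013/5
Step 2: increase by 5% => multiply by 105/100
  2013/5 * 105/100 = 42273/100
Final value = 42273/100

42273/100


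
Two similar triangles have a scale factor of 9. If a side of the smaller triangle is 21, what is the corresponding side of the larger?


Similar triangles have proportional sides
Scale factor = 9
Smaller side = 21
Corresponding larger side = 21 * 9
= 189

189


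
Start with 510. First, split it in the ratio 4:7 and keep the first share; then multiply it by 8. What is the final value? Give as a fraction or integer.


Start with 510.
Step 1: Split 4:7, first share = 510 * 4/11 = 2040/11
Step 2: Multiply by 8: 2040/11 * 8 = 16320/11
Final result = 16320/11

16320/11


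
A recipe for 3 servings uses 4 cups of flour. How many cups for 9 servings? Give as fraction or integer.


Original: 4 cups for 3 servings
Target servings = 9
Scaling factor = 9/3
New amount = 4 * 9/3
= 36/3
= 12 cups

12


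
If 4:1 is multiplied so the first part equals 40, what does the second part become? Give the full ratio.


Original ratio: 4:1
First term target: 40
Scale factor = 40 / 4 = 10
Multiply second term: 1 * 10 = 10
Equivalent ratio = 40:10

40:10


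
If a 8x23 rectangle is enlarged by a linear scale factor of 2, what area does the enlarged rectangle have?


Original dimensions: 8 x 23
Enlargement factor = 2
New width = 8 * 2 = 16
New height = 23 * 2 = 46
New area = 16 * 46 = 736

736


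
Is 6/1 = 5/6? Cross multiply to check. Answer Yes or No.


Cross multiply to check 6/1 = 5/6
Left cross product: 6 * 6 = 36
Right cross product: 1 * 5 = 5
36 != 5
Not equal, so proportions differ => No

No


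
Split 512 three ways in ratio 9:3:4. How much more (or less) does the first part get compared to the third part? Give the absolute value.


Total parts = 9 + 3 + 4 = 16
Value per part = 512 / 16 = 32
Shares: 9*32=288, 3*32=96, 4*32=128
First share = 288, third share = 128
Difference = |288 - 128| = 160

160


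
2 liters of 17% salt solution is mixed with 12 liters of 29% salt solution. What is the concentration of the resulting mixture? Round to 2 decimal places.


Solute in mixture 1 = 17% of 2 L = 2*17/100 = 17/50 L
Solute in mixture 2 = 29% of 12 L = 12*29/100 = 87/25 L
Total solute = 17/50 + 87/25 = 191/50 L
Total volume = 2 + 12 = 14 L
Final concentration = 191/50/14 * 100 = 27.29%

27.29


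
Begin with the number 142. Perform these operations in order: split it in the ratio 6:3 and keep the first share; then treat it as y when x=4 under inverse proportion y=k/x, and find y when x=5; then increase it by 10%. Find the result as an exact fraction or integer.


Start with 142.
Step 1: Split 6:3, first share = 142 * 6/9 = 284/3
Step 2: Inverse prop: k = (284/3)*4; new y = k/5 = 284/3*4/5 = 1136/15
Step 3: Increase by 10%: 1136/15 * 110/100 = 6248/75
Final result = 6248/75

6248/75


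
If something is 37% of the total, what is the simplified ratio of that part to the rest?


Part = 37%, Remainder = 63%
Ratio = 37:63
GCD(37, 63) = 1
Simplify: 37:63 = 37:63

37:63


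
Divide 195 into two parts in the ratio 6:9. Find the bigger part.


Total parts = 6 + 9 = 15
Value per part = 195 / 15 = 13
First share = 6 * 13 = 78
Second share = 9 * 13 = 117
Larger share = 117

117


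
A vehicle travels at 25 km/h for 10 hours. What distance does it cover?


Using distance = speed * time
Speed = 25 km/h
Time = 10 hours
Distance = 25 * 10
= 250 km

250


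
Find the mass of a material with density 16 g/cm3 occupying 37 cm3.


Using mass = density * volume
Density = 16 g/cm3
Volume = 37 cm3
Mass = 16 * 37
= 592 g

592


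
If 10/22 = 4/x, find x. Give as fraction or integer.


Setting up: 10/22 = 4/x
Cross multiply: 10 * x = 22 * 4
10x = 88
x = 88/10
x = 44/5

44/5


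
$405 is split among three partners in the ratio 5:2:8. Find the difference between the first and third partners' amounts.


Total parts = 5 + 2 + 8 = 15
Value per part = 405 / 15 = 27
Shares: 5*27=135, 2*27=54, 8*27=216
First share = 135, third share = 216
Difference = |135 - 216| = 81

81


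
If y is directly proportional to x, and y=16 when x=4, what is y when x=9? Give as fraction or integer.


Direct proportion: y = kx
Find k: k = 16/4 = 4
Compute y at x=9: y = 4 * 9
y = 36

36


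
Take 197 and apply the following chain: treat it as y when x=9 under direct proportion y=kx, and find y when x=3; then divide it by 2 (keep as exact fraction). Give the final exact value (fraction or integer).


Start with 197.
Step 1: Direct prop: k = (197)/9; new y = k*3 = 197*3/9 = 197/3
Step 2: Divide by 2: 197/3 / 2 = 197/6
Final result = 197/6

197/6


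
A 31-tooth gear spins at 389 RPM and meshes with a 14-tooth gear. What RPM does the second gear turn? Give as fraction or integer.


Gear ratio: teeth_A * RPM_A = teeth_B * RPM_B
31 * 389 = 14 * RPM_B
12059 = 14 * RPM_B
RPM_B = 12059 / 14
RPM_B = 12059/14

12059/14


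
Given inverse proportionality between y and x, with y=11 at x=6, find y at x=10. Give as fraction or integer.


Inverse proportion: y = k/x
Find k: k = 6 * 11 = 66
Compute y at x=10: y = 66/10
y = 33/5

33/5


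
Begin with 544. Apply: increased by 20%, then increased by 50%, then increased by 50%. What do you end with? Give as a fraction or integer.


Start: 544
Step 1: increase by 20% => multiply by 120/100
  544 * 120/100 = 3264/5
Step 2: increase by 50% => multiply by 150/100
  3264/5 * 150/100 = 4896/5
Step 3: increase by 50% => multiply by 150/100
  4896/5 * 150/100 = 7344/5
Final value = 7344/5

7344/5


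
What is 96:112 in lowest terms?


Find GCD(96, 112)
GCD = 16
Divide both by 16: 96/16 = 6, 112/16 = 7
Simplified ratio = 6:7

6:7


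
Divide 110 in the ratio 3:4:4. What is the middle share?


Ratio = 3:4:4
Total parts = 3 + 4 + 4 = 11
Value per part = 110 / 11 = 10
First share = 3 * 10 = 30
Middle share = 4 * 10 = 40
Third share = 4 * 10 = 40

40


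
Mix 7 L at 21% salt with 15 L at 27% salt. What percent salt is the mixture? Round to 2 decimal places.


Solute in mixture 1 = 21% of 7 L = 7*21/100 = 147/100 L
Solute in mixture 2 = 27% of 15 L = 15*27/100 = 81/20 L
Total solute = 147/100 + 81/20 = 138/25 L
Total volume = 7 + 15 = 22 L
Final concentration = 138/25/22 * 100 = 25.09%

25.09


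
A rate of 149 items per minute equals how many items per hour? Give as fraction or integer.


Converting from per minute to per hour
Rate = 149 items per minute
Multiply by 60: 149 * 60
= 8940 items per hour

8940


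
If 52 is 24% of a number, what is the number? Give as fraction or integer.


Given: 52 is 24% of the whole
Set up: 52 = 24/100 * whole
whole = 52 * 100 / 24
whole = 5200 / 24
whole = 650/3

650/3


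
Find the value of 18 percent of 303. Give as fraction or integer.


Compute 18% of 303
Convert percentage: 18% = 18/100
Multiply: 303 * 18/100
= 5454/100
= 2727/50

2727/50


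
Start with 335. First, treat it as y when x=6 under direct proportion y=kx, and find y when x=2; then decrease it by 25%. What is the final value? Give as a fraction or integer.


Start with 335.
Step 1: Direct prop: k = (335)/6; new y = k*2 = 335*2/6 = 335/3
Step 2: Decrease by 25%: 335/3 * 75/100 = 335/4
Final result = 335/4

335/4


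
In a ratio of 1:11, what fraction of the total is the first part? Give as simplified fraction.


Total parts = 1 + 11 = 12
First part fraction = 1/12
Simplify: 1/12 = 1/12

1/12


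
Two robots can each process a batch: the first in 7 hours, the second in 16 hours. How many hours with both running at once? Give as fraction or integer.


Rate of A = 1/7 job per hour
Rate of B = 1/16 job per hour
Combined rate = 1/7 + 1/16
Find common denominator: (16 + 7)/(7*16) = 23/112
Combined rate = 23/112 job per hour
Time together = 1 / (23/112) = 112/23 hours

112/23


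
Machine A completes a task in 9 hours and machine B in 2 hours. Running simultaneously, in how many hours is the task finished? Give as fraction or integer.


Rate of A = 1/9 job per hour
Rate of B = 1/2 job per hour
Combined rate = 1/9 + 1/2
Find common denominator: (2 + 9)/(9*2) = 11/18
Combined rate = 11/18 job per hour
Time together = 1 / (11/18) = 18/11 hours

18/11


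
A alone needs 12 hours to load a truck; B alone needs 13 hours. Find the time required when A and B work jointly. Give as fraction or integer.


Rate of A = 1/12 job per hour
Rate of B = 1/13 job per hour
Combined rate = 1/12 + 1/13
Find common denominator: (13 + 12)/(12*13) = 25/156
Combined rate = 25/156 job per hour
Time together = 1 / (25/156) = 156/25 hours

156/25


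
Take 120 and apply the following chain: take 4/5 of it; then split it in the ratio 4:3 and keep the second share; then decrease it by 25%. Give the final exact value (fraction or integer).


Start with 120.
Step 1: Take 4/5: 120 * 4/5 = 96
Step 2: Split 4:3, second share = 96 * 3/7 = 288/7
Step 3: Decrease by 25%: 288/7 * 75/100 = 216/7
Final result = 216/7

216/7


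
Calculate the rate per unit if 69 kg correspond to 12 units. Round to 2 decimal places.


Total kg = 69
Number of units = 12
Unit rate = 69 / 12
= 5.75 kg per unit

5.75


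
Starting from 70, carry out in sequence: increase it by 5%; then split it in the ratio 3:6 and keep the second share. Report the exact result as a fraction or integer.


Start with 70.
Step 1: Increase by 5%: 70 * 105/100 = 147/2
Step 2: Split 3:6, second share = 147/2 * 6/9 = 49
Final result = 49

49


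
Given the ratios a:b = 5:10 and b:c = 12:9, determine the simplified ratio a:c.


Given a:b = 5:10 and b:c = 12:9
Make b consistent. Multiply first ratio by 12: a:b = 60:120
Multiply second ratio by 10: b:c = 120:90
Now b = 120 in both, so a:b:c = 60:120:90
Therefore a:c = 60:90
Simplify by GCD: a:c = 2:3

2:3


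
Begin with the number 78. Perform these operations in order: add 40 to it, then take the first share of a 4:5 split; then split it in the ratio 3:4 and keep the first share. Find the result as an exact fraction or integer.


Start with 78.
Step 1: Add 40: 78+40=118; split 4:5 first = 118*4/9 = 472/9
Step 2: Split 3:4, first share = 472/9 * 3/7 = 472/21
Final result = 472/21

472/21


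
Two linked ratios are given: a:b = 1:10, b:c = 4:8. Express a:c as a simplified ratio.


Given a:b = 1:10 and b:c = 4:8
Make b consistent. Multiply first ratio by 4: a:b = 4:40
Multiply second ratio by 10: b:c = 40:80
Now b = 40 in both, so a:b:c = 4:40:80
Therefore a:c = 4:80
Simplify by GCD: a:c = 1:20

1:20


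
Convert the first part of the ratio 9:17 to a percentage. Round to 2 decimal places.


Total parts = 9 + 17 = 26
First part fraction = 9/26
Percentage = (9/26) * 100
= 0.346154 * 100
= 34.62%

34.62


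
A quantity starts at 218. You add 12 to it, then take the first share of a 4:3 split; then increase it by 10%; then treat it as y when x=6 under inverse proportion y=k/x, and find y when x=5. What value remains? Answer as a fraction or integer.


Start with 218.
Step 1: Add 12: 218+12=230; split 4:3 first = 230*4/7 = 920/7
Step 2: Increase by 10%: 920/7 * 110/100 = 1012/7
Step 3: Inverse prop: k = (1012/7)*6; new y = k/5 = 1012/7*6/5 = 6072/35
Final result = 6072/35

6072/35


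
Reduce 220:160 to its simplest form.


Find GCD(220, 160)
GCD = 20
Divide both by 20: 220/20 = 11, 160/20 = 8
Simplified ratio = 11:8

11:8


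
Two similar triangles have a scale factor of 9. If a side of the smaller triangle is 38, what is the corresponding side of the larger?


Similar triangles have proportional sides
Scale factor = 9
Smaller side = 38
Corresponding larger side = 38 * 9
= 342

342


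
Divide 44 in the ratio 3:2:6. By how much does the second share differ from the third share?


Total parts = 3 + 2 + 6 = 11
Value per part = 44 / 11 = 4
Shares: 3*4=12, 2*4=8, 6*4=24
Second share = 8, third share = 24
Difference = |8 - 24| = 16

16


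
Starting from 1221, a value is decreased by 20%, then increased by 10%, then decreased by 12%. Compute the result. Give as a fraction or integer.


Start: 1221
Step 1: decrease by 20% => multiply by 80/100
  1221 * 80/100 = 4884/5
Step 2: increase by 10% => multiply by 110/100
  4884/5 * 110/100 = 26862/25
Step 3: decrease by 12% => multiply by 88/100
  26862/25 * 88/100 = 590964/625
Final value = 590964/625

590964/625


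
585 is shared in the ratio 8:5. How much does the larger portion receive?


Total parts = 8 + 5 = 13
Value per part = 585 / 13 = 45
First share = 8 * 45 = 360
Second share = 5 * 45 = 225
Larger share = 360

360


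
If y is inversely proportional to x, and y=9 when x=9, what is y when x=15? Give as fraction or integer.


Inverse proportion: y = k/x
Find k: k = 9 * 9 = 81
Compute y at x=15: y = 81/15
y = 27/5

27/5


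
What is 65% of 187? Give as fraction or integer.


Compute 65% of 187
Convert percentage: 65% = 65/100
Multiply: 187 * 65/100
= 12155/100
= 2431/20

2431/20


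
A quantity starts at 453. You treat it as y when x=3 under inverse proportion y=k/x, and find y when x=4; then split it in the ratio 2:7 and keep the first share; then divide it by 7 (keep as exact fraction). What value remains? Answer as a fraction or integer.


Start with 453.
Step 1: Inverse prop: k = (453)*3; new y = k/4 = 453*3/4 = 1359/4
Step 2: Split 2:7, first share = 1359/4 * 2/9 = 151/2
Step 3: Divide by 7: 151/2 / 7 = 151/14
Final result = 151/14

151/14


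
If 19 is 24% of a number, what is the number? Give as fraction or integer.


Given: 19 is 24% of the whole
Set up: 19 = 24/100 * whole
whole = 19 * 100 / 24
whole = 1900 / 24
whole = 475/6

475/6


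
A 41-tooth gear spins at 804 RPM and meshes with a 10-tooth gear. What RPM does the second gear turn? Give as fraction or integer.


Gear ratio: teeth_A * RPM_A = teeth_B * RPM_B
41 * 804 = 10 * RPM_B
32964 = 10 * RPM_B
RPM_B = 32964 / 10
RPM_B = 16482/5

16482/5


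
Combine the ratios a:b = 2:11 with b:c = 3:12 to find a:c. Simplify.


Given a:b = 2:11 and b:c = 3:12
Make b consistent. Multiply first ratio by 3: a:b = 6:33
Multiply second ratio by 11: b:c = 33:132
Now b = 33 in both, so a:b:c = 6:33:132
Therefore a:c = 6:132
Simplify by GCD: a:c = 1:22

1:22


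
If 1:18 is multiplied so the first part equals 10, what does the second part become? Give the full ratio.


Original ratio: 1:18
First term target: 10
Scale factor = 10 / 1 = 10
Multiply second term: 18 * 10 = 180
Equivalent ratio = 10:180

10:180


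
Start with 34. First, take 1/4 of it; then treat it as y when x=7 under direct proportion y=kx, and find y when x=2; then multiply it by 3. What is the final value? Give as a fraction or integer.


Start with 34.
Step 1: Take 1/4: 34 * 1/4 = 17/2
Step 2: Direct prop: k = (17/2)/7; new y = k*2 = 17/2*2/7 = 17/7
Step 3: Multiply by 3: 17/7 * 3 = 51/7
Final result = 51/7

51/7
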